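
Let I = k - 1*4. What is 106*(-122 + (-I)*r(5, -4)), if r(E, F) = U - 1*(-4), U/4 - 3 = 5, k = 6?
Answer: -20564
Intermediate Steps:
U = 32 (U = 12 + 4*5 = 12 + 20 = 32)
r(E, F) = 36 (r(E, F) = 32 - 1*(-4) = 32 + 4 = 36)
I = 2 (I = 6 - 1*4 = 6 - 4 = 2)
106*(-122 + (-I)*r(5, -4)) = 106*(-122 - 1*2*36) = 106*(-122 - 2*36) = 106*(-122 - 72) = 106*(-194) = -20564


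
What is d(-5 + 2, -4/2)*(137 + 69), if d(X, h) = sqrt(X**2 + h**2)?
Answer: 206*sqrt(13) ≈ 742.74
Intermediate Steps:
d(-5 + 2, -4/2)*(137 + 69) = sqrt((-5 + 2)**2 + (-4/2)**2)*(137 + 69) = sqrt((-3)**2 + (-4*1/2)**2)*206 = sqrt(9 + (-2)**2)*206 = sqrt(9 + 4)*206 = sqrt(13)*206 = 206*sqrt(13)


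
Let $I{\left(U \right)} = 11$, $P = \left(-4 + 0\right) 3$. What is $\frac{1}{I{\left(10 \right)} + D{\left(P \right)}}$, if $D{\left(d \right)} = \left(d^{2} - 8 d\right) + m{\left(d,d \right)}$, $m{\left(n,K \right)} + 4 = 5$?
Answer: $\frac{1}{252} \approx 0.0039683$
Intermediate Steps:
$P = -12$ ($P = \left(-4\right) 3 = -12$)
$m{\left(n,K \right)} = 1$ ($m{\left(n,K \right)} = -4 + 5 = 1$)
$D{\left(d \right)} = 1 + d^{2} - 8 d$ ($D{\left(d \right)} = \left(d^{2} - 8 d\right) + 1 = 1 + d^{2} - 8 d$)
$\frac{1}{I{\left(10 \right)} + D{\left(P \right)}} = \frac{1}{11 + \left(1 + \left(-12\right)^{2} - -96\right)} = \frac{1}{11 + \left(1 + 144 + 96\right)} = \frac{1}{11 + 241} = \frac{1}{252}$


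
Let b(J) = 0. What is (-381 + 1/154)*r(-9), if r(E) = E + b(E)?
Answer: 528057/154 ≈ 3428.9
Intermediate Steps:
r(E) = E (r(E) = E + 0 = E)
(-381 + 1/154)*r(-9) = (-381 + 1/154)*(-9) = -58673/154*(-9) = 528057/154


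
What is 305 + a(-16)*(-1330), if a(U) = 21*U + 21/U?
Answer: 3591445/8 ≈ 4.4893e+5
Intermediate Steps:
305 + a(-16)*(-1330) = 305 + (21*(-16) + 21/(-16))*(-1330) = 305 + (-336 + 21*(-1/16))*(-1330) = 305 + (-336 - 21/16)*(-1330) = 305 - 5397/16*(-1330) = 305 + 3589005/8 = 3591445/8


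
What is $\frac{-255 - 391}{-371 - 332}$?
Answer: $\frac{34}{37} \approx 0.91892$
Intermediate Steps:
$\frac{-255 - 391}{-371 - 332} = - \frac{646}{-703} = \left(-646\right) \left(- \frac{1}{703}\right) = \frac{34}{37}$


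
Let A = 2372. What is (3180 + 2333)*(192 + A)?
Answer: 14135332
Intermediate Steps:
(3180 + 2333)*(192 + A) = (3180 + 2333)*(192 + 2372) = 5513*2564 = 14135332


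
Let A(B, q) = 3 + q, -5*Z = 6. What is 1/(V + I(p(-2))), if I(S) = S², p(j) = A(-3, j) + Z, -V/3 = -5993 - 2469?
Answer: 25/634651 ≈ 3.9392e-5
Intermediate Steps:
Z = -6/5 (Z = -⅕*6 = -6/5 ≈ -1.2000)
V = 25386 (V = -3*(-5993 - 2469) = -3*(-8462) = 25386)
p(j) = 9/5 + j (p(j) = (3 + j) - 6/5 = 9/5 + j)
1/(V + I(p(-2))) = 1/(25386 + (9/5 - 2)²) = 1/(25386 + (-⅕)²) = 1/(25386 + 1/25) = 1/(634651/25) = 25/634651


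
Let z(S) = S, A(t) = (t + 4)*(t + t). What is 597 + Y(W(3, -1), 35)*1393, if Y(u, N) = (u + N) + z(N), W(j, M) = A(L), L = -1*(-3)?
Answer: 156613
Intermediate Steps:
L = 3
A(t) = 2*t*(4 + t) (A(t) = (4 + t)*(2*t) = 2*t*(4 + t))
W(j, M) = 42 (W(j, M) = 2*3*(4 + 3) = 2*3*7 = 42)
Y(u, N) = u + 2*N (Y(u, N) = (u + N) + N = (N + u) + N = u + 2*N)
597 + Y(W(3, -1), 35)*1393 = 597 + (42 + 2*35)*1393 = 597 + (42 + 70)*1393 = 597 + 112*1393 = 597 + 156016 = 156613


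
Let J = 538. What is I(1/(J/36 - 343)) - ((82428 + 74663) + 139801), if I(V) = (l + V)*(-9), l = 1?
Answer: -1753200243/5905 ≈ -2.9690e+5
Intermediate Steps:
I(V) = -9 - 9*V (I(V) = (1 + V)*(-9) = -9 - 9*V)
I(1/(J/36 - 343)) - ((82428 + 74663) + 139801) = (-9 - 9/(538/36 - 343)) - ((82428 + 74663) + 139801) = (-9 - 9/(538*(1/36) - 343)) - (157091 + 139801) = (-9 - 9/(269/18 - 343)) - 1*296892 = (-9 - 9/(-5905/18)) - 296892 = (-9 - 9*(-18/5905)) - 296892 = (-9 + 162/5905) - 296892 = -52983/5905 - 296892 = -1753200243/5905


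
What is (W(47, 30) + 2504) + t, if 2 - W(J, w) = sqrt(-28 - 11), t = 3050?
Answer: 5556 - I*sqrt(39) ≈ 5556.0 - 6.245*I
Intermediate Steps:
W(J, w) = 2 - I*sqrt(39) (W(J, w) = 2 - sqrt(-28 - 11) = 2 - sqrt(-39) = 2 - I*sqrt(39))
(W(47, 30) + 2504) + t = ((2 - I*sqrt(39)) + 2504) + 3050 = (2506 - I*sqrt(39)) + 3050 = 5556 - I*sqrt(39)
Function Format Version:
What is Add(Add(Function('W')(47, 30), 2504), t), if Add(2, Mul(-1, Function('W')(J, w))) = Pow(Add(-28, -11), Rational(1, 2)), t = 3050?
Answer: Add(5556, Mul(-1, I, Pow(39, Rational(1, 2)))) ≈ Add(5556.0, Mul(-6.2450, I))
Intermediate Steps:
Function('W')(J, w) = Add(2, Mul(-1, I, Pow(39, Rational(1, 2)))) (Function('W')(J, w) = Add(2, Mul(-1, Pow(Add(-28, -11), Rational(1, 2)))) = Add(2, Mul(-1, Pow(-39, Rational(1, 2)))) = Add(2, Mul(-1, Mul(I, Pow(39, Rational(1, 2))))) = Add(2, Mul(-1, I, Pow(39, Rational(1, 2)))))
Add(Add(Function('W')(47, 30), 2504), t) = Add(Add(Add(2, Mul(-1, I, Pow(39, Rational(1, 2)))), 2504), 3050) = Add(Add(2506, Mul(-1, I, Pow(39, Rational(1, 2)))), 3050) = Add(5556, Mul(-1, I, Pow(39, Rational(1, 2))))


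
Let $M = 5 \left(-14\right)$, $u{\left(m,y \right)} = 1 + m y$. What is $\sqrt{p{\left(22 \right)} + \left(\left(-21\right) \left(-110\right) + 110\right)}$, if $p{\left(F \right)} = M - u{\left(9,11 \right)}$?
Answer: $15 \sqrt{10} \approx 47.434$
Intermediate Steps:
$M = -70$
$p{\left(F \right)} = -170$ ($p{\left(F \right)} = -70 - \left(1 + 9 \cdot 11\right) = -70 - \left(1 + 99\right) = -70 - 100 = -170$)
$\sqrt{p{\left(22 \right)} + \left(\left(-21\right) \left(-110\right) + 110\right)} = \sqrt{-170 + \left(\left(-21\right) \left(-110\right) + 110\right)} = \sqrt{-170 + \left(2310 + 110\right)} = \sqrt{-170 + 2420} = \sqrt{2250} = 15 \sqrt{10}$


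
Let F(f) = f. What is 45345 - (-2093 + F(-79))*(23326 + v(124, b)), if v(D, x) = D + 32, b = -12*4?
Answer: 51048249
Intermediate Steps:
b = -48
v(D, x) = 32 + D
45345 - (-2093 + F(-79))*(23326 + v(124, b)) = 45345 - (-2093 - 79)*(23326 + (32 + 124)) = 45345 - (-2172)*(23326 + 156) = 45345 - (-2172)*23482 = 45345 - 1*(-51002904) = 45345 + 51002904 = 51048249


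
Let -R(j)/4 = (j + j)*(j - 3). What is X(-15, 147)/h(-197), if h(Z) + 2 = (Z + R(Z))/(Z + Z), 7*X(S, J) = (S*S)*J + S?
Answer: 66120/11179 ≈ 5.9147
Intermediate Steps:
X(S, J) = S/7 + J*S²/7 (X(S, J) = ((S*S)*J + S)/7 = (S²*J + S)/7 = (J*S² + S)/7 = (S + J*S²)/7 = S/7 + J*S²/7)
R(j) = -8*j*(-3 + j) (R(j) = -4*(j + j)*(j - 3) = -4*2*j*(-3 + j) = -8*j*(-3 + j))
h(Z) = -2 + (Z + 8*Z*(3 - Z))/(2*Z) (h(Z) = -2 + (Z + 8*Z*(3 - Z))/(Z + Z) = -2 + (Z + 8*Z*(3 - Z))/((2*Z)) = -2 + (Z + 8*Z*(3 - Z))*(1/(2*Z)) = -2 + (Z + 8*Z*(3 - Z))/(2*Z))
X(-15, 147)/h(-197) = ((⅐)*(-15)*(1 + 147*(-15)))/(21/2 - 4*(-197)) = ((⅐)*(-15)*(1 - 2205))/(21/2 + 788) = ((⅐)*(-15)*(-2204))/(1597/2) = (33060/7)*(2/1597) = 66120/11179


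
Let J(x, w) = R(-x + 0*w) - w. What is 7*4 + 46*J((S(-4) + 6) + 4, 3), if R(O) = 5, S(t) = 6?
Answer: 120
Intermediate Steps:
J(x, w) = 5 - w
7*4 + 46*J((S(-4) + 6) + 4, 3) = 7*4 + 46*(5 - 1*3) = 28 + 46*(5 - 3) = 28 + 46*2 = 28 + 92 = 120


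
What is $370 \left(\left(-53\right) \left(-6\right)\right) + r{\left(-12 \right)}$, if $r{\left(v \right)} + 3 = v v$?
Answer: $117801$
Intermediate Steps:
$r{\left(v \right)} = -3 + v^{2}$ ($r{\left(v \right)} = -3 + v v = -3 + v^{2}$)
$370 \left(\left(-53\right) \left(-6\right)\right) + r{\left(-12 \right)} = 370 \left(\left(-53\right) \left(-6\right)\right) - \left(3 - \left(-12\right)^{2}\right) = 370 \cdot 318 + \left(-3 + 144\right) = 117660 + 141 = 117801$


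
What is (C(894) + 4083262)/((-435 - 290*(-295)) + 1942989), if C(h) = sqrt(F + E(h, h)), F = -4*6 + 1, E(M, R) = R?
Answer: 2041631/1014052 + sqrt(871)/2028104 ≈ 2.0134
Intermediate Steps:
F = -23 (F = -24 + 1 = -23)
C(h) = sqrt(-23 + h)
(C(894) + 4083262)/((-435 - 290*(-295)) + 1942989) = (sqrt(-23 + 894) + 4083262)/((-435 - 290*(-295)) + 1942989) = (sqrt(871) + 4083262)/((-435 + 85550) + 1942989) = (4083262 + sqrt(871))/(85115 + 1942989) = (4083262 + sqrt(871))/2028104 = (4083262 + sqrt(871))*(1/2028104) = 2041631/1014052 + sqrt(871)/2028104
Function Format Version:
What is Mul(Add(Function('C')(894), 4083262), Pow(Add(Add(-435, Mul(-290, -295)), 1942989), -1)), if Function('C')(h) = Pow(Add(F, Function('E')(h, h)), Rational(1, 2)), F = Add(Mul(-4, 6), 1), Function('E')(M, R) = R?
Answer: Add(Rational(2041631, 1014052), Mul(Rational(1, 2028104), Pow(871, Rational(1, 2)))) ≈ 2.0134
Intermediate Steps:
F = -23 (F = Add(-24, 1) = -23)
Function('C')(h) = Pow(Add(-23, h), Rational(1, 2))
Mul(Add(Function('C')(894), 4083262), Pow(Add(Add(-435, Mul(-290, -295)), 1942989), -1)) = Mul(Add(Pow(Add(-23, 894), Rational(1, 2)), 4083262), Pow(Add(Add(-435, Mul(-290, -295)), 1942989), -1)) = Mul(Add(Pow(871, Rational(1, 2)), 4083262), Pow(Add(Add(-435, 85550), 1942989), -1)) = Mul(Add(4083262, Pow(871, Rational(1, 2))), Pow(Add(85115, 1942989), -1)) = Mul(Add(4083262, Pow(871, Rational(1, 2))), Pow(2028104, -1)) = Mul(Add(4083262, Pow(871, Rational(1, 2))), Rational(1, 2028104)) = Add(Rational(2041631, 1014052), Mul(Rational(1, 2028104), Pow(871, Rational(1, 2))))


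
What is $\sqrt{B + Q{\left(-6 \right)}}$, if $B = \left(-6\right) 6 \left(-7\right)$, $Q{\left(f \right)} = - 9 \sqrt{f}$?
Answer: $3 \sqrt{28 - i \sqrt{6}} \approx 15.89 - 0.6937 i$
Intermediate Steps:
$B = 252$ ($B = \left(-36\right) \left(-7\right) = 252$)
$\sqrt{B + Q{\left(-6 \right)}} = \sqrt{252 - 9 \sqrt{-6}} = \sqrt{252 - 9 i \sqrt{6}}$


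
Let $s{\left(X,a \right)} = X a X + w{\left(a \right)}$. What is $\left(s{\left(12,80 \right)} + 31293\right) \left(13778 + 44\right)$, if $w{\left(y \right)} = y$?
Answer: $592867046$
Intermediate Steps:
$s{\left(X,a \right)} = a + a X^{2}$ ($s{\left(X,a \right)} = X a X + a = a X^{2} + a = a + a X^{2}$)
$\left(s{\left(12,80 \right)} + 31293\right) \left(13778 + 44\right) = \left(80 \left(1 + 12^{2}\right) + 31293\right) \left(13778 + 44\right) = \left(80 \left(1 + 144\right) + 31293\right) 13822 = \left(80 \cdot 145 + 31293\right) 13822 = \left(11600 + 31293\right) 13822 = 42893 \cdot 13822 = 592867046$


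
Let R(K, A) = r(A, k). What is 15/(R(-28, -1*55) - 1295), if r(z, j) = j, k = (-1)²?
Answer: -15/1294 ≈ -0.011592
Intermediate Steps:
k = 1
R(K, A) = 1
15/(R(-28, -1*55) - 1295) = 15/(1 - 1295) = 15/(-1294) = -1/1294*15 = -15/1294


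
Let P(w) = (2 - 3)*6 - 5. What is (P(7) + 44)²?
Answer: 1089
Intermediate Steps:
P(w) = -11 (P(w) = -1*6 - 5 = -6 - 5 = -11)
(P(7) + 44)² = (-11 + 44)² = 33² = 1089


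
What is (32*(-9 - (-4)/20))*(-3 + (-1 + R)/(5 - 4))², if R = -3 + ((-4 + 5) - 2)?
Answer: -90112/5 ≈ -18022.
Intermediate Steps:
R = -4 (R = -3 + (1 - 2) = -3 - 1 = -4)
(32*(-9 - (-4)/20))*(-3 + (-1 + R)/(5 - 4))² = (32*(-9 - (-4)/20))*(-3 + (-1 - 4)/(5 - 4))² = (32*(-9 - (-4)/20))*(-3 - 5/1)² = (32*(-9 - 1*(-⅕)))*(-3 - 5*1)² = (32*(-9 + ⅕))*(-3 - 5)² = (32*(-44/5))*(-8)² = -1408/5*64 = -90112/5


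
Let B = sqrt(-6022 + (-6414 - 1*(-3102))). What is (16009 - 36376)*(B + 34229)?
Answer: -697142043 - 20367*I*sqrt(9334) ≈ -6.9714e+8 - 1.9677e+6*I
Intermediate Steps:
B = I*sqrt(9334) (B = sqrt(-6022 + (-6414 + 3102)) = sqrt(-6022 - 3312) = sqrt(-9334) = I*sqrt(9334) ≈ 96.613*I)
(16009 - 36376)*(B + 34229) = (16009 - 36376)*(I*sqrt(9334) + 34229) = -20367*(34229 + I*sqrt(9334)) = -697142043 - 20367*I*sqrt(9334)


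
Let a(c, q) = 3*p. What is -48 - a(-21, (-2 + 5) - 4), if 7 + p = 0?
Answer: -27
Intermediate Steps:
p = -7 (p = -7 + 0 = -7)
a(c, q) = -21 (a(c, q) = 3*(-7) = -21)
-48 - a(-21, (-2 + 5) - 4) = -48 - 1*(-21) = -48 + 21 = -27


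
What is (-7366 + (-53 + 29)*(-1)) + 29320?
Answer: 21978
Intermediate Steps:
(-7366 + (-53 + 29)*(-1)) + 29320 = (-7366 - 24*(-1)) + 29320 = (-7366 + 24) + 29320 = -7342 + 29320 = 21978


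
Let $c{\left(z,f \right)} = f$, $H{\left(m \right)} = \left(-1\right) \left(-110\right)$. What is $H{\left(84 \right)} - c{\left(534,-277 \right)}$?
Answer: $387$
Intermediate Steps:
$H{\left(m \right)} = 110$
$H{\left(84 \right)} - c{\left(534,-277 \right)} = 110 - -277 = 110 + 277 = 387$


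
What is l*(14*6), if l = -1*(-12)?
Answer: 1008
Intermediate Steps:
l = 12
l*(14*6) = 12*(14*6) = 12*84 = 1008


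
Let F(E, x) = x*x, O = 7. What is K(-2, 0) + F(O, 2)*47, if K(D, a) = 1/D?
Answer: 375/2 ≈ 187.50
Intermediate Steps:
F(E, x) = x**2
K(-2, 0) + F(O, 2)*47 = 1/(-2) + 2**2*47 = -1/2 + 4*47 = -1/2 + 188 = 375/2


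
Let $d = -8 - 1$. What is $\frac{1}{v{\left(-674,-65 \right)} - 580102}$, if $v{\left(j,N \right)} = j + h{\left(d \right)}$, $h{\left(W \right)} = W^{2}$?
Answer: $- \frac{1}{580695} \approx -1.7221 \cdot 10^{-6}$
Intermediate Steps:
$d = -9$ ($d = -8 - 1 = -9$)
$v{\left(j,N \right)} = 81 + j$ ($v{\left(j,N \right)} = j + \left(-9\right)^{2} = j + 81 = 81 + j$)
$\frac{1}{v{\left(-674,-65 \right)} - 580102} = \frac{1}{\left(81 - 674\right) - 580102} = \frac{1}{-593 - 580102} = \frac{1}{-580695} = - \frac{1}{580695}$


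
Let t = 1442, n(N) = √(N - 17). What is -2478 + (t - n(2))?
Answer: -1036 - I*√15 ≈ -1036.0 - 3.873*I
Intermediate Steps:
n(N) = √(-17 + N)
-2478 + (t - n(2)) = -2478 + (1442 - √(-17 + 2)) = -2478 + (1442 - √(-15)) = -2478 + (1442 - I*√15) = -1036 - I*√15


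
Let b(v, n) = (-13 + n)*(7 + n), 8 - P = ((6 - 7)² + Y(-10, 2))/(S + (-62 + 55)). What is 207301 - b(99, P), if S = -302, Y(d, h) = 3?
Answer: 19800455480/95481 ≈ 2.0738e+5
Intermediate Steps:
P = 2476/309 (P = 8 - ((6 - 7)² + 3)/(-302 + (-62 + 55)) = 8 - ((-1)² + 3)/(-302 - 7) = 8 - (1 + 3)/(-309) = 8 - 4*(-1)/309 = 8 - 1*(-4/309) = 8 + 4/309 = 2476/309 ≈ 8.0129)
207301 - b(99, P) = 207301 - (-91 + (2476/309)² - 6*2476/309) = 207301 - (-91 + 6130576/95481 - 4952/103) = 207301 - 1*(-7148699/95481) = 207301 + 7148699/95481 = 19800455480/95481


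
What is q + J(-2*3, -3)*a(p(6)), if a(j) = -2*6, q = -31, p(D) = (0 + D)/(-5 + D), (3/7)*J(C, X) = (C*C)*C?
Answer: 6017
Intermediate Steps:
J(C, X) = 7*C³/3 (J(C, X) = 7*((C*C)*C)/3 = 7*(C²*C)/3 = 7*C³/3)
p(D) = D/(-5 + D)
a(j) = -12
q + J(-2*3, -3)*a(p(6)) = -31 + (7*(-2*3)³/3)*(-12) = -31 + ((7/3)*(-6)³)*(-12) = -31 + ((7/3)*(-216))*(-12) = -31 - 504*(-12) = -31 + 6048 = 6017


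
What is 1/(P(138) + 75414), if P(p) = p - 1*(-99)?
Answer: 1/75651 ≈ 1.3219e-5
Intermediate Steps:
P(p) = 99 + p (P(p) = p + 99 = 99 + p)
1/(P(138) + 75414) = 1/((99 + 138) + 75414) = 1/(237 + 75414) = 1/75651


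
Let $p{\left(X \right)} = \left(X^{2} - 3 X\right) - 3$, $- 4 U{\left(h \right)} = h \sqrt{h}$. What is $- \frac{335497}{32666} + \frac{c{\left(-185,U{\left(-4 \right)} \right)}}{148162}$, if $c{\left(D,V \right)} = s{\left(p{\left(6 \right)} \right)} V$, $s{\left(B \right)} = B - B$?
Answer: $- \frac{335497}{32666} \approx -10.271$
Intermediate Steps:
$U{\left(h \right)} = - \frac{h^{\frac{3}{2}}}{4}$ ($U{\left(h \right)} = - \frac{h \sqrt{h}}{4} = - \frac{h^{\frac{3}{2}}}{4}$)
$p{\left(X \right)} = -3 + X^{2} - 3 X$
$s{\left(B \right)} = 0$
$c{\left(D,V \right)} = 0$ ($c{\left(D,V \right)} = 0 V = 0$)
$- \frac{335497}{32666} + \frac{c{\left(-185,U{\left(-4 \right)} \right)}}{148162} = - \frac{335497}{32666} + \frac{0}{148162} = \left(-335497\right) \frac{1}{32666} + 0 \cdot \frac{1}{148162} = - \frac{335497}{32666} + 0 = - \frac{335497}{32666}$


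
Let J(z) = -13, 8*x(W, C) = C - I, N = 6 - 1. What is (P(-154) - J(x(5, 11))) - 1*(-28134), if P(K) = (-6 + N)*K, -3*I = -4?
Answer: 28301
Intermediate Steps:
N = 5
I = 4/3 (I = -⅓*(-4) = 4/3 ≈ 1.3333)
P(K) = -K (P(K) = (-6 + 5)*K = -K)
x(W, C) = -⅙ + C/8 (x(W, C) = (C - 1*4/3)/8 = (C - 4/3)/8 = (-4/3 + C)/8 = -⅙ + C/8)
(P(-154) - J(x(5, 11))) - 1*(-28134) = (-1*(-154) - 1*(-13)) - 1*(-28134) = (154 + 13) + 28134 = 167 + 28134 = 28301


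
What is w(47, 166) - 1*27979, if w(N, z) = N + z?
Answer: -27766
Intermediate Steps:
w(47, 166) - 1*27979 = (47 + 166) - 1*27979 = 213 - 27979 = -27766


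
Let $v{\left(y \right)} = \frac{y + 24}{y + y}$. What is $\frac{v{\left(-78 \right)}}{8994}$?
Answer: $\frac{3}{77948} \approx 3.8487 \cdot 10^{-5}$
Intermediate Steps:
$v{\left(y \right)} = \frac{24 + y}{2 y}$
$\frac{v{\left(-78 \right)}}{8994} = \frac{\frac{1}{2} \frac{1}{-78} \left(24 - 78\right)}{8994} = \frac{1}{2} \left(- \frac{1}{78}\right) \left(-54\right) \frac{1}{8994} = \frac{9}{26} \cdot \frac{1}{8994} = \frac{3}{77948}$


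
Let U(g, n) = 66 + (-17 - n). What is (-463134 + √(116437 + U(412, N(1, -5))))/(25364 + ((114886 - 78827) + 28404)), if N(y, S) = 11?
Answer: -463134/89827 + 5*√4659/89827 ≈ -5.1520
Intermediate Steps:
U(g, n) = 49 - n
(-463134 + √(116437 + U(412, N(1, -5))))/(25364 + ((114886 - 78827) + 28404)) = (-463134 + √(116437 + (49 - 1*11)))/(25364 + ((114886 - 78827) + 28404)) = (-463134 + √(116437 + (49 - 11)))/(25364 + (36059 + 28404)) = (-463134 + √(116437 + 38))/(25364 + 64463) = (-463134 + √116475)/89827 = (-463134 + 5*√4659)*(1/89827) = -463134/89827 + 5*√4659/89827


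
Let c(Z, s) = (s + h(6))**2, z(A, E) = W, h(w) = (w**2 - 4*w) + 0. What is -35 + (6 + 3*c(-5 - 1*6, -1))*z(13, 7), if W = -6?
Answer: -2249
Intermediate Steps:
h(w) = w**2 - 4*w
z(A, E) = -6
c(Z, s) = (12 + s)**2 (c(Z, s) = (s + 6*(-4 + 6))**2 = (s + 6*2)**2 = (s + 12)**2 = (12 + s)**2)
-35 + (6 + 3*c(-5 - 1*6, -1))*z(13, 7) = -35 + (6 + 3*(12 - 1)**2)*(-6) = -35 + (6 + 3*11**2)*(-6) = -35 + (6 + 3*121)*(-6) = -35 + (6 + 363)*(-6) = -35 + 369*(-6) = -35 - 2214 = -2249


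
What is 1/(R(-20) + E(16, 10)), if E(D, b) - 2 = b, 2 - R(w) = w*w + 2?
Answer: -1/388 ≈ -0.0025773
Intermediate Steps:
R(w) = -w**2 (R(w) = 2 - (w*w + 2) = 2 - (w**2 + 2) = 2 - (2 + w**2) = 2 + (-2 - w**2) = -w**2)
E(D, b) = 2 + b
1/(R(-20) + E(16, 10)) = 1/(-1*(-20)**2 + (2 + 10)) = 1/(-1*400 + 12) = 1/(-400 + 12) = 1/(-388) = -1/388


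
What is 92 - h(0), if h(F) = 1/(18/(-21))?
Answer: 559/6 ≈ 93.167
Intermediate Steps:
h(F) = -7/6 (h(F) = 1/(18*(-1/21)) = 1/(-6/7) = -7/6)
92 - h(0) = 92 - 1*(-7/6) = 92 + 7/6 = 559/6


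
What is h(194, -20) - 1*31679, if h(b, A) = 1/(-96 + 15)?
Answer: -2566000/81 ≈ -31679.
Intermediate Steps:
h(b, A) = -1/81 (h(b, A) = 1/(-81) = -1/81)
h(194, -20) - 1*31679 = -1/81 - 1*31679 = -1/81 - 31679 = -2566000/81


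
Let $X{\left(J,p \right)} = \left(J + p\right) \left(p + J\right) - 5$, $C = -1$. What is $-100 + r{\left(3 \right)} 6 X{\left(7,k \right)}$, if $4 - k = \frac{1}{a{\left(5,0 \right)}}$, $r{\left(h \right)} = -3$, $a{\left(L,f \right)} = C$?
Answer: $-2602$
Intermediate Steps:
$a{\left(L,f \right)} = -1$
$k = 5$ ($k = 4 - \frac{1}{-1} = 4 - -1 = 4 + 1 = 5$)
$X{\left(J,p \right)} = -5 + \left(J + p\right)^{2}$ ($X{\left(J,p \right)} = \left(J + p\right) \left(J + p\right) - 5 = \left(J + p\right)^{2} - 5 = -5 + \left(J + p\right)^{2}$)
$-100 + r{\left(3 \right)} 6 X{\left(7,k \right)} = -100 + \left(-3\right) 6 \left(-5 + \left(7 + 5\right)^{2}\right) = -100 - 18 \left(-5 + 12^{2}\right) = -100 - 18 \left(-5 + 144\right) = -100 - 2502 = -2602$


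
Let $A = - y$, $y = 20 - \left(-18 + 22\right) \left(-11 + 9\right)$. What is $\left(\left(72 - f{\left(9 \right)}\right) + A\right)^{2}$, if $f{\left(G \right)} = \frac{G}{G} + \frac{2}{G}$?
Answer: $\frac{148225}{81} \approx 1829.9$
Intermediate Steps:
$f{\left(G \right)} = 1 + \frac{2}{G}$
$y = 28$ ($y = 20 - 4 \left(-2\right) = 20 - -8 = 20 + 8 = 28$)
$A = -28$ ($A = \left(-1\right) 28 = -28$)
$\left(\left(72 - f{\left(9 \right)}\right) + A\right)^{2} = \left(\left(72 - \frac{2 + 9}{9}\right) - 28\right)^{2} = \left(\left(72 - \frac{1}{9} \cdot 11\right) - 28\right)^{2} = \left(\left(72 - \frac{11}{9}\right) - 28\right)^{2} = \left(\frac{637}{9} - 28\right)^{2} = \left(\frac{385}{9}\right)^{2} = \frac{148225}{81}$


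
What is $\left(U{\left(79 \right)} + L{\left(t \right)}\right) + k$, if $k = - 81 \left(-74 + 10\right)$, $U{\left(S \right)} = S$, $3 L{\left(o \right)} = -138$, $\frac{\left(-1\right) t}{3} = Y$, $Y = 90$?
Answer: $5217$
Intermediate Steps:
$t = -270$ ($t = \left(-3\right) 90 = -270$)
$L{\left(o \right)} = -46$ ($L{\left(o \right)} = \frac{1}{3} \left(-138\right) = -46$)
$k = 5184$ ($k = \left(-81\right) \left(-64\right) = 5184$)
$\left(U{\left(79 \right)} + L{\left(t \right)}\right) + k = \left(79 - 46\right) + 5184 = 33 + 5184 = 5217$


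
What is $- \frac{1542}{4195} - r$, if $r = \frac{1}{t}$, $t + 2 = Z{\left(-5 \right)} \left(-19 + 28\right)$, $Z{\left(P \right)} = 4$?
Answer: $- \frac{56623}{142630} \approx -0.39699$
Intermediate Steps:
$t = 34$ ($t = -2 + 4 \left(-19 + 28\right) = -2 + 4 \cdot 9 = -2 + 36 = 34$)
$r = \frac{1}{34} \approx 0.029412$
$- \frac{1542}{4195} - r = - \frac{1542}{4195} - \frac{1}{34} = - \frac{56623}{142630}$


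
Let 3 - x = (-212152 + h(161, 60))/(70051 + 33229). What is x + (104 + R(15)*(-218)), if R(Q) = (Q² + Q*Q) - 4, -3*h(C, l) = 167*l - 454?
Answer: -15045662309/154920 ≈ -97119.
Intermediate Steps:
h(C, l) = 454/3 - 167*l/3 (h(C, l) = -(167*l - 454)/3 = -(-454 + 167*l)/3 = 454/3 - 167*l/3)
R(Q) = -4 + 2*Q² (R(Q) = (Q² + Q²) - 4 = 2*Q² - 4 = -4 + 2*Q²)
x = 787771/154920 (x = 3 - (-212152 + (454/3 - 167/3*60))/(70051 + 33229) = 3 - (-212152 + (454/3 - 3340))/103280 = 3 - (-212152 - 9566/3)/103280 = 3 - (-646022)/(3*103280) = 3 - 1*(-323011/154920) = 3 + 323011/154920 = 787771/154920 ≈ 5.0850)
x + (104 + R(15)*(-218)) = 787771/154920 + (104 + (-4 + 2*15²)*(-218)) = 787771/154920 + (104 + (-4 + 2*225)*(-218)) = 787771/154920 + (104 + (-4 + 450)*(-218)) = 787771/154920 + (104 + 446*(-218)) = 787771/154920 + (104 - 97228) = 787771/154920 - 97124 = -15045662309/154920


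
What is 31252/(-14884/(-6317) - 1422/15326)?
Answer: 19149631748/1386895 ≈ 13808.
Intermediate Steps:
31252/(-14884/(-6317) - 1422/15326) = 31252/(-14884*(-1/6317) - 1422*1/15326) = 31252/(14884/6317 - 9/97) = 31252/(1386895/612749) = 31252*(612749/1386895) = 19149631748/1386895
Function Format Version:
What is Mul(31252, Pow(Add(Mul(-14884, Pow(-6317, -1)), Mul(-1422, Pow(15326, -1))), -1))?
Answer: Rational(19149631748, 1386895) ≈ 13808.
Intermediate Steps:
Mul(31252, Pow(Add(Mul(-14884, Pow(-6317, -1)), Mul(-1422, Pow(15326, -1))), -1)) = Mul(31252, Pow(Add(Mul(-14884, Rational(-1, 6317)), Mul(-1422, Rational(1, 15326))), -1)) = Mul(31252, Pow(Add(Rational(14884, 6317), Rational(-9, 97)), -1)) = Mul(31252, Pow(Rational(1386895, 612749), -1)) = Mul(31252, Rational(612749, 1386895)) = Rational(19149631748, 1386895)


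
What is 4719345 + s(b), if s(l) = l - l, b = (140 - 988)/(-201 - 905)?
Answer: 4719345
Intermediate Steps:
b = 424/553 (b = -848/(-1106) = -848*(-1/1106) = 424/553 ≈ 0.76673)
s(l) = 0
4719345 + s(b) = 4719345 + 0 = 4719345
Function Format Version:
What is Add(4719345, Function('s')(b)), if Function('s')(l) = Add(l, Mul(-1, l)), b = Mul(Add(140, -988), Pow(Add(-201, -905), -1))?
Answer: 4719345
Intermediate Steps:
b = Rational(424, 553) (b = Mul(-848, Pow(-1106, -1)) = Mul(-848, Rational(-1, 1106)) = Rational(424, 553) ≈ 0.76673)
Function('s')(l) = 0
Add(4719345, Function('s')(b)) = Add(4719345, 0) = 4719345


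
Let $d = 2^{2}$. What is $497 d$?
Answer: $1988$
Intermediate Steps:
$d = 4$
$497 d = 497 \cdot 4 = 1988$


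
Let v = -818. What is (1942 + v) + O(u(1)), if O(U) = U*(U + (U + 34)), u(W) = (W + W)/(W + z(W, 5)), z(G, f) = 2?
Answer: 10328/9 ≈ 1147.6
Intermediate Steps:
u(W) = 2*W/(2 + W) (u(W) = (W + W)/(W + 2) = (2*W)/(2 + W) = 2*W/(2 + W))
O(U) = U*(34 + 2*U) (O(U) = U*(U + (34 + U)) = U*(34 + 2*U))
(1942 + v) + O(u(1)) = (1942 - 818) + 2*(2*1/(2 + 1))*(17 + 2*1/(2 + 1)) = 1124 + 2*(2*1/3)*(17 + 2*1/3) = 1124 + 2*(2*1*(⅓))*(17 + 2*1*(⅓)) = 1124 + 2*(⅔)*(17 + ⅔) = 1124 + 2*(⅔)*(53/3) = 1124 + 212/9 = 10328/9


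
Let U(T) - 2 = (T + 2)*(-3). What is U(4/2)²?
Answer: 100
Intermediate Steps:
U(T) = -4 - 3*T (U(T) = 2 + (T + 2)*(-3) = 2 + (2 + T)*(-3) = 2 + (-6 - 3*T) = -4 - 3*T)
U(4/2)² = (-4 - 12/2)² = (-4 - 3*2)² = (-4 - 6)² = (-10)² = 100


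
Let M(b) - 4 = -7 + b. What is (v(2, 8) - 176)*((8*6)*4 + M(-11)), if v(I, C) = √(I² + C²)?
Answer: -31328 + 356*√17 ≈ -29860.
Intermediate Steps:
M(b) = -3 + b (M(b) = 4 + (-7 + b) = -3 + b)
v(I, C) = √(C² + I²)
(v(2, 8) - 176)*((8*6)*4 + M(-11)) = (√(8² + 2²) - 176)*((8*6)*4 + (-3 - 11)) = (√(64 + 4) - 176)*(48*4 - 14) = (√68 - 176)*(192 - 14) = (2*√17 - 176)*178 = (-176 + 2*√17)*178 = -31328 + 356*√17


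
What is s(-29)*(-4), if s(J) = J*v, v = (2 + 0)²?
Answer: 464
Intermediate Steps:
v = 4 (v = 2² = 4)
s(J) = 4*J (s(J) = J*4 = 4*J)
s(-29)*(-4) = (4*(-29))*(-4) = -116*(-4) = 464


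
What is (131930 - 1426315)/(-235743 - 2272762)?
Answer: 258877/501701 ≈ 0.51600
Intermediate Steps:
(131930 - 1426315)/(-235743 - 2272762) = -1294385/(-2508505) = -1294385*(-1/2508505) = 258877/501701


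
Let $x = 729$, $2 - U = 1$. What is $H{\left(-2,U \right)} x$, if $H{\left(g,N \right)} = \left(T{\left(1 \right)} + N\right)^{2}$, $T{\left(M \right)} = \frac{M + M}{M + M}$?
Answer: $2916$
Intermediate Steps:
$U = 1$ ($U = 2 - 1 = 1$)
$T{\left(M \right)} = 1$ ($T{\left(M \right)} = \frac{2 M}{2 M} = 2 M \frac{1}{2 M} = 1$)
$H{\left(g,N \right)} = \left(1 + N\right)^{2}$
$H{\left(-2,U \right)} x = \left(1 + 1\right)^{2} \cdot 729 = 2^{2} \cdot 729 = 4 \cdot 729 = 2916$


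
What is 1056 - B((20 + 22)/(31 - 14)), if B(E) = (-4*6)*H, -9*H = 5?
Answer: 3128/3 ≈ 1042.7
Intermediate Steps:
H = -5/9 (H = -1/9*5 = -5/9 ≈ -0.55556)
B(E) = 40/3 (B(E) = -4*6*(-5/9) = -24*(-5/9) = 40/3)
1056 - B((20 + 22)/(31 - 14)) = 1056 - 1*40/3 = 1056 - 40/3 = 3128/3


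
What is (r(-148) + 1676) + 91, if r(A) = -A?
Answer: 1915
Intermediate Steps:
(r(-148) + 1676) + 91 = (-1*(-148) + 1676) + 91 = (148 + 1676) + 91 = 1824 + 91 = 1915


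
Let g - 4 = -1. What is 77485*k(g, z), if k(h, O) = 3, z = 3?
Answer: 232455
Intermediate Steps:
g = 3 (g = 4 - 1 = 3)
77485*k(g, z) = 77485*3 = 232455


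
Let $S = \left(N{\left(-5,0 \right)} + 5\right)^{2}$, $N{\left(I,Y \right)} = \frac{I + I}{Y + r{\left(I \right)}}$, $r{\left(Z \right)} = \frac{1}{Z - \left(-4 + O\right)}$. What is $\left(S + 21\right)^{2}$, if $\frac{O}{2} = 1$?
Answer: $1552516$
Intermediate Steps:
$O = 2$ ($O = 2 \cdot 1 = 2$)
$r{\left(Z \right)} = \frac{1}{2 + Z}$ ($r{\left(Z \right)} = \frac{1}{Z + \left(4 - 2\right)} = \frac{1}{Z + 2} = \frac{1}{2 + Z}$)
$N{\left(I,Y \right)} = \frac{2 I}{Y + \frac{1}{2 + I}}$ ($N{\left(I,Y \right)} = \frac{I + I}{Y + \frac{1}{2 + I}} = \frac{2 I}{Y + \frac{1}{2 + I}}$)
$S = 1225$ ($S = \left(2 \left(-5\right) \frac{1}{1 + 0 \left(2 - 5\right)} \left(2 - 5\right) + 5\right)^{2} = \left(2 \left(-5\right) \frac{1}{1 + 0 \left(-3\right)} \left(-3\right) + 5\right)^{2} = \left(2 \left(-5\right) \frac{1}{1 + 0} \left(-3\right) + 5\right)^{2} = \left(2 \left(-5\right) 1^{-1} \left(-3\right) + 5\right)^{2} = \left(2 \left(-5\right) 1 \left(-3\right) + 5\right)^{2} = \left(30 + 5\right)^{2} = 35^{2} = 1225$)
$\left(S + 21\right)^{2} = \left(1225 + 21\right)^{2} = 1246^{2} = 1552516$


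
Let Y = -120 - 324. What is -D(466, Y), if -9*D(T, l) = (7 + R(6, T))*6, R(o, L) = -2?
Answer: 10/3 ≈ 3.3333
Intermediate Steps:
Y = -444
D(T, l) = -10/3 (D(T, l) = -(7 - 2)*6/9 = -5*6/9 = -1/9*30 = -10/3)
-D(466, Y) = -1*(-10/3) = 10/3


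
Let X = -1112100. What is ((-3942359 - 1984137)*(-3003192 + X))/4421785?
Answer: 1434662445696/260105 ≈ 5.5157e+6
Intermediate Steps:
((-3942359 - 1984137)*(-3003192 + X))/4421785 = ((-3942359 - 1984137)*(-3003192 - 1112100))/4421785 = -5926496*(-4115292)*(1/4421785) = 24389261576832*(1/4421785) = 1434662445696/260105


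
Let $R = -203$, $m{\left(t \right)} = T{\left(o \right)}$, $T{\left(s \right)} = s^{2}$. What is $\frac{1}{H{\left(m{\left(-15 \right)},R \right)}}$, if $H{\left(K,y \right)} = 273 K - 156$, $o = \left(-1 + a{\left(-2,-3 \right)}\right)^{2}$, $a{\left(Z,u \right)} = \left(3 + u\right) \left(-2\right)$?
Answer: $\frac{1}{117} \approx 0.008547$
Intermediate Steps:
$a{\left(Z,u \right)} = -6 - 2 u$
$o = 1$ ($o = \left(-1 - 0\right)^{2} = \left(-1 + \left(-6 + 6\right)\right)^{2} = \left(-1 + 0\right)^{2} = \left(-1\right)^{2} = 1$)
$m{\left(t \right)} = 1$ ($m{\left(t \right)} = 1^{2} = 1$)
$H{\left(K,y \right)} = -156 + 273 K$
$\frac{1}{H{\left(m{\left(-15 \right)},R \right)}} = \frac{1}{-156 + 273 \cdot 1} = \frac{1}{-156 + 273} = \frac{1}{117}$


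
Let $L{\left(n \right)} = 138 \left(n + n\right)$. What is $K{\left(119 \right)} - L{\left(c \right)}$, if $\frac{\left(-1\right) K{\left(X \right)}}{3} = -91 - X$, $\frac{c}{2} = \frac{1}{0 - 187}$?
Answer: $\frac{118362}{187} \approx 632.95$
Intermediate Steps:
$c = - \frac{2}{187}$ ($c = \frac{2}{0 - 187} = \frac{2}{-187} = 2 \left(- \frac{1}{187}\right) = - \frac{2}{187} \approx -0.010695$)
$L{\left(n \right)} = 276 n$ ($L{\left(n \right)} = 138 \cdot 2 n = 276 n$)
$K{\left(X \right)} = 273 + 3 X$ ($K{\left(X \right)} = - 3 \left(-91 - X\right) = 273 + 3 X$)
$K{\left(119 \right)} - L{\left(c \right)} = \left(273 + 3 \cdot 119\right) - 276 \left(- \frac{2}{187}\right) = \left(273 + 357\right) - - \frac{552}{187} = 630 + \frac{552}{187} = \frac{118362}{187}$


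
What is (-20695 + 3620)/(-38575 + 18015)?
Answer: 3415/4112 ≈ 0.83050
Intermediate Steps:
(-20695 + 3620)/(-38575 + 18015) = -17075/(-20560) = -17075*(-1/20560) = 3415/4112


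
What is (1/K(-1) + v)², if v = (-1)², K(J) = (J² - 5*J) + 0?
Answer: 49/36 ≈ 1.3611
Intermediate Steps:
K(J) = J² - 5*J
v = 1
(1/K(-1) + v)² = (1/(-(-5 - 1)) + 1)² = (1/(-1*(-6)) + 1)² = (1/6 + 1)² = (⅙ + 1)² = (7/6)² = 49/36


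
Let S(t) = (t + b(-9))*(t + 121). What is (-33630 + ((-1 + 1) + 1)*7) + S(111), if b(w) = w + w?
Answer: -12047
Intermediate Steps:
b(w) = 2*w
S(t) = (-18 + t)*(121 + t) (S(t) = (t + 2*(-9))*(t + 121) = (t - 18)*(121 + t) = (-18 + t)*(121 + t))
(-33630 + ((-1 + 1) + 1)*7) + S(111) = (-33630 + ((-1 + 1) + 1)*7) + (-2178 + 111² + 103*111) = (-33630 + (0 + 1)*7) + (-2178 + 12321 + 11433) = (-33630 + 1*7) + 21576 = (-33630 + 7) + 21576 = -33623 + 21576 = -12047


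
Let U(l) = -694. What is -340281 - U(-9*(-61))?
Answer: -339587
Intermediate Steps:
-340281 - U(-9*(-61)) = -340281 - 1*(-694) = -340281 + 694 = -339587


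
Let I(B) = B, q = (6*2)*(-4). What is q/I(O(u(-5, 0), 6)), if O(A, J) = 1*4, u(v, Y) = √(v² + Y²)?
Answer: -12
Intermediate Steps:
u(v, Y) = √(Y² + v²)
O(A, J) = 4
q = -48 (q = 12*(-4) = -48)
q/I(O(u(-5, 0), 6)) = -48/4 = -48*¼ = -12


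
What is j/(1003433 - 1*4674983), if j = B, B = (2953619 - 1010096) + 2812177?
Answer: -95114/73431 ≈ -1.2953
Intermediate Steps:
B = 4755700 (B = 1943523 + 2812177 = 4755700)
j = 4755700
j/(1003433 - 1*4674983) = 4755700/(1003433 - 1*4674983) = 4755700/(1003433 - 4674983) = 4755700/(-3671550) = 4755700*(-1/3671550) = -95114/73431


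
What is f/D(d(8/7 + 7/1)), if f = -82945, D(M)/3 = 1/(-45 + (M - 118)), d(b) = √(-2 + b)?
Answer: 13520035/3 - 82945*√301/21 ≈ 4.4382e+6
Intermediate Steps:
D(M) = 3/(-163 + M) (D(M) = 3/(-45 + (M - 118)) = 3/(-45 + (-118 + M)) = 3/(-163 + M))
f/D(d(8/7 + 7/1)) = -(-13520035/3 + 82945*√(-2 + (8/7 + 7/1))/3) = -(-13520035/3 + 82945*√(-2 + (8*(⅐) + 7*1))/3) = -(-13520035/3 + 82945*√(-2 + (8/7 + 7))/3) = -(-13520035/3 + 82945*√(-2 + 57/7)/3) = -(-13520035/3 + 82945*√301/21) = -82945*(-163/3 + √301/21) = 13520035/3 - 82945*√301/21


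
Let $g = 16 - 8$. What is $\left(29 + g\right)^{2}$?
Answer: $1369$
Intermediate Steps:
$g = 8$
$\left(29 + g\right)^{2} = \left(29 + 8\right)^{2} = 37^{2} = 1369$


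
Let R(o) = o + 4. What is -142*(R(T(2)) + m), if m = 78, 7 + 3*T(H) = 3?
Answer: -34364/3 ≈ -11455.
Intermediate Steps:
T(H) = -4/3 (T(H) = -7/3 + (⅓)*3 = -7/3 + 1 = -4/3)
R(o) = 4 + o
-142*(R(T(2)) + m) = -142*((4 - 4/3) + 78) = -142*(8/3 + 78) = -142*242/3 = -34364/3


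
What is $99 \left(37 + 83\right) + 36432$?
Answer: $48312$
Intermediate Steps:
$99 \left(37 + 83\right) + 36432 = 99 \cdot 120 + 36432 = 11880 + 36432 = 48312$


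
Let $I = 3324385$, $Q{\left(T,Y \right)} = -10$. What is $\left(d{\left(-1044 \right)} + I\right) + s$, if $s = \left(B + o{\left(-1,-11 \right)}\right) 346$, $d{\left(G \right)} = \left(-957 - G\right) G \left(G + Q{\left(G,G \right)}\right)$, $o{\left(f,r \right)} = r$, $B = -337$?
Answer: $98936689$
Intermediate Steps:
$d{\left(G \right)} = G \left(-957 - G\right) \left(-10 + G\right)$ ($d{\left(G \right)} = \left(-957 - G\right) G \left(G - 10\right) = G \left(-957 - G\right) \left(-10 + G\right)$)
$s = -120408$ ($s = \left(-337 - 11\right) 346 = \left(-348\right) 346 = -120408$)
$\left(d{\left(-1044 \right)} + I\right) + s = \left(- 1044 \left(9570 - \left(-1044\right)^{2} - -988668\right) + 3324385\right) - 120408 = \left(- 1044 \left(9570 - 1089936 + 988668\right) + 3324385\right) - 120408 = \left(\left(-1044\right) \left(-91698\right) + 3324385\right) - 120408 = \left(95732712 + 3324385\right) - 120408 = 99057097 - 120408 = 98936689$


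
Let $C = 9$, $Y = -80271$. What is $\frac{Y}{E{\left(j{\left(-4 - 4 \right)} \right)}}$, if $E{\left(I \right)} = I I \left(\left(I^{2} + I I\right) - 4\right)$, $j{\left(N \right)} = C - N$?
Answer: $- \frac{80271}{165886} \approx -0.48389$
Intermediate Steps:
$j{\left(N \right)} = 9 - N$
$E{\left(I \right)} = I^{2} \left(-4 + 2 I^{2}\right)$ ($E{\left(I \right)} = I^{2} \left(\left(I^{2} + I^{2}\right) - 4\right) = I^{2} \left(2 I^{2} - 4\right) = I^{2} \left(-4 + 2 I^{2}\right)$)
$\frac{Y}{E{\left(j{\left(-4 - 4 \right)} \right)}} = - \frac{80271}{2 \left(9 - \left(-4 - 4\right)\right)^{2} \left(-2 + \left(9 - \left(-4 - 4\right)\right)^{2}\right)} = - \frac{80271}{2 \left(9 - -8\right)^{2} \left(-2 + \left(9 - -8\right)^{2}\right)} = - \frac{80271}{2 \left(9 + 8\right)^{2} \left(-2 + \left(9 + 8\right)^{2}\right)} = - \frac{80271}{2 \cdot 17^{2} \left(-2 + 17^{2}\right)} = - \frac{80271}{2 \cdot 289 \left(-2 + 289\right)} = - \frac{80271}{2 \cdot 289 \cdot 287} = - \frac{80271}{165886}$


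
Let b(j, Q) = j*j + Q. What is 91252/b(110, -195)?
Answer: 91252/11905 ≈ 7.6650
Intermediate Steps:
b(j, Q) = Q + j² (b(j, Q) = j² + Q = Q + j²)
91252/b(110, -195) = 91252/(-195 + 110²) = 91252/(-195 + 12100) = 91252/11905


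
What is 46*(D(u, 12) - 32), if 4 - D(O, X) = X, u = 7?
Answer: -1840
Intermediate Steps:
D(O, X) = 4 - X
46*(D(u, 12) - 32) = 46*((4 - 1*12) - 32) = 46*((4 - 12) - 32) = 46*(-8 - 32) = 46*(-40) = -1840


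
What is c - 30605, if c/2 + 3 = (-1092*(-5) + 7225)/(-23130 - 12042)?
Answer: -538337731/17586 ≈ -30612.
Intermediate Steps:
c = -118201/17586 (c = -6 + 2*((-1092*(-5) + 7225)/(-23130 - 12042)) = -6 + 2*((5460 + 7225)/(-35172)) = -6 + 2*(12685*(-1/35172)) = -6 + 2*(-12685/35172) = -6 - 12685/17586 = -118201/17586 ≈ -6.7213)
c - 30605 = -118201/17586 - 30605 = -538337731/17586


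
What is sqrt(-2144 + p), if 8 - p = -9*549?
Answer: sqrt(2805) ≈ 52.962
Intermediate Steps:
p = 4949 (p = 8 - (-9)*549 = 8 - 1*(-4941) = 8 + 4941 = 4949)
sqrt(-2144 + p) = sqrt(-2144 + 4949) = sqrt(2805)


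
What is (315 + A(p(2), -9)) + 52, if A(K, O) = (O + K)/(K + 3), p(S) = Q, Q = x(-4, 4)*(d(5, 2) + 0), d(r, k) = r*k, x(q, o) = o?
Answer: 15812/43 ≈ 367.72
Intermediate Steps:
d(r, k) = k*r
Q = 40 (Q = 4*(2*5 + 0) = 4*(10 + 0) = 4*10 = 40)
p(S) = 40
A(K, O) = (K + O)/(3 + K)
(315 + A(p(2), -9)) + 52 = (315 + (40 - 9)/(3 + 40)) + 52 = (315 + 31/43) + 52 = 13576/43 + 52 = 15812/43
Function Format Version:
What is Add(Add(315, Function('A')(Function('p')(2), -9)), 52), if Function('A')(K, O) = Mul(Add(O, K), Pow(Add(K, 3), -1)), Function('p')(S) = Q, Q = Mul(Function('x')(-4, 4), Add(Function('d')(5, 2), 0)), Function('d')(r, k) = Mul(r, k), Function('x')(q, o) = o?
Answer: Rational(15812, 43) ≈ 367.72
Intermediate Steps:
Function('d')(r, k) = Mul(k, r)
Q = 40 (Q = Mul(4, Add(Mul(2, 5), 0)) = Mul(4, Add(10, 0)) = Mul(4, 10) = 40)
Function('p')(S) = 40
Function('A')(K, O) = Mul(Pow(Add(3, K), -1), Add(K, O)) (Function('A')(K, O) = Mul(Add(K, O), Pow(Add(3, K), -1)) = Mul(Pow(Add(3, K), -1), Add(K, O)))
Add(Add(315, Function('A')(Function('p')(2), -9)), 52) = Add(Add(315, Mul(Pow(Add(3, 40), -1), Add(40, -9))), 52) = Add(Add(315, Mul(Pow(43, -1), 31)), 52) = Add(Add(315, Mul(Rational(1, 43), 31)), 52) = Add(Add(315, Rational(31, 43)), 52) = Add(Rational(13576, 43), 52) = Rational(15812, 43)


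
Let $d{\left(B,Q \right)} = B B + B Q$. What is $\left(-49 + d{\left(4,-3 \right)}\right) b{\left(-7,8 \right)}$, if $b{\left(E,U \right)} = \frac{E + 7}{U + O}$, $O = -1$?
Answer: $0$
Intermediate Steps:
$d{\left(B,Q \right)} = B^{2} + B Q$
$b{\left(E,U \right)} = \frac{7 + E}{-1 + U}$ ($b{\left(E,U \right)} = \frac{E + 7}{U - 1} = \frac{7 + E}{-1 + U}$)
$\left(-49 + d{\left(4,-3 \right)}\right) b{\left(-7,8 \right)} = \left(-49 + 4 \left(4 - 3\right)\right) \frac{7 - 7}{-1 + 8} = \left(-49 + 4 \cdot 1\right) \frac{1}{7} \cdot 0 = \left(-49 + 4\right) \frac{1}{7} \cdot 0 = \left(-45\right) 0 = 0$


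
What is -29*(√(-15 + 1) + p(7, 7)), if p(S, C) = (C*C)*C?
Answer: -9947 - 29*I*√14 ≈ -9947.0 - 108.51*I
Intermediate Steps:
p(S, C) = C³ (p(S, C) = C²*C = C³)
-29*(√(-15 + 1) + p(7, 7)) = -29*(√(-15 + 1) + 7³) = -29*(√(-14) + 343) = -29*(I*√14 + 343) = -29*(343 + I*√14) = -9947 - 29*I*√14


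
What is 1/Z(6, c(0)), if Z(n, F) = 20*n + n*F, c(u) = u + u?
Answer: 1/120 ≈ 0.0083333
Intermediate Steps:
c(u) = 2*u
Z(n, F) = 20*n + F*n
1/Z(6, c(0)) = 1/(6*(20 + 2*0)) = 1/(6*(20 + 0)) = 1/(6*20) = 1/120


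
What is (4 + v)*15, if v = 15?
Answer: 285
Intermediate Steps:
(4 + v)*15 = (4 + 15)*15 = 19*15 = 285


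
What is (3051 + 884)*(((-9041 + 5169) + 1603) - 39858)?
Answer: -165769745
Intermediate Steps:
(3051 + 884)*(((-9041 + 5169) + 1603) - 39858) = 3935*((-3872 + 1603) - 39858) = 3935*(-2269 - 39858) = 3935*(-42127) = -165769745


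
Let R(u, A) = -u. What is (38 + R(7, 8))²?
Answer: 961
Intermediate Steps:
(38 + R(7, 8))² = (38 - 1*7)² = (38 - 7)² = 31² = 961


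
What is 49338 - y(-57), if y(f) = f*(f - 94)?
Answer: 40731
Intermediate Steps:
y(f) = f*(-94 + f)
49338 - y(-57) = 49338 - (-57)*(-94 - 57) = 49338 - (-57)*(-151) = 49338 - 1*8607 = 49338 - 8607 = 40731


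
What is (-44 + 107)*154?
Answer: 9702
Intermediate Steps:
(-44 + 107)*154 = 63*154 = 9702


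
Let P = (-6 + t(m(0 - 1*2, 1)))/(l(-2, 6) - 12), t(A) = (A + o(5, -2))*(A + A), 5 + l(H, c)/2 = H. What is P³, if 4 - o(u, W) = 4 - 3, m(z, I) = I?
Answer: -1/2197 ≈ -0.00045517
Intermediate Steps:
l(H, c) = -10 + 2*H
o(u, W) = 3 (o(u, W) = 4 - (4 - 3) = 4 - 1*1 = 4 - 1 = 3)
t(A) = 2*A*(3 + A) (t(A) = (A + 3)*(A + A) = (3 + A)*(2*A) = 2*A*(3 + A))
P = -1/13 (P = (-6 + 2*1*(3 + 1))/((-10 + 2*(-2)) - 12) = (-6 + 2*1*4)/((-10 - 4) - 12) = (-6 + 8)/(-14 - 12) = 2/(-26) = 2*(-1/26) = -1/13 ≈ -0.076923)
P³ = (-1/13)³ = -1/2197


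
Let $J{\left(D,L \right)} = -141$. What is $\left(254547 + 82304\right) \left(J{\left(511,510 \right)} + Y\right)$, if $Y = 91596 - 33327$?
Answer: $19580474928$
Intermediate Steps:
$Y = 58269$ ($Y = 91596 - 33327 = 58269$)
$\left(254547 + 82304\right) \left(J{\left(511,510 \right)} + Y\right) = \left(254547 + 82304\right) \left(-141 + 58269\right) = 336851 \cdot 58128 = 19580474928$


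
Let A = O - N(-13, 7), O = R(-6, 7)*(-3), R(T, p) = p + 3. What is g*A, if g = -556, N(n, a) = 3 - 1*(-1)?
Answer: 18904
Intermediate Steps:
R(T, p) = 3 + p
N(n, a) = 4 (N(n, a) = 3 + 1 = 4)
O = -30 (O = (3 + 7)*(-3) = 10*(-3) = -30)
A = -34 (A = -30 - 1*4 = -30 - 4 = -34)
g*A = -556*(-34) = 18904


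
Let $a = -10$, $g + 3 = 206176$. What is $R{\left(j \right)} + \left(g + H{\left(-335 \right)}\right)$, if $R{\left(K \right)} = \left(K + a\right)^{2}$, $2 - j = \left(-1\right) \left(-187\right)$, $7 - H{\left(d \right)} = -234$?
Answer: $244439$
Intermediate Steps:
$g = 206173$ ($g = -3 + 206176 = 206173$)
$H{\left(d \right)} = 241$ ($H{\left(d \right)} = 7 - -234 = 7 + 234 = 241$)
$j = -185$ ($j = 2 - \left(-1\right) \left(-187\right) = 2 - 187 = -185$)
$R{\left(K \right)} = \left(-10 + K\right)^{2}$ ($R{\left(K \right)} = \left(K - 10\right)^{2} = \left(-10 + K\right)^{2}$)
$R{\left(j \right)} + \left(g + H{\left(-335 \right)}\right) = \left(-10 - 185\right)^{2} + \left(206173 + 241\right) = \left(-195\right)^{2} + 206414 = 38025 + 206414 = 244439$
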